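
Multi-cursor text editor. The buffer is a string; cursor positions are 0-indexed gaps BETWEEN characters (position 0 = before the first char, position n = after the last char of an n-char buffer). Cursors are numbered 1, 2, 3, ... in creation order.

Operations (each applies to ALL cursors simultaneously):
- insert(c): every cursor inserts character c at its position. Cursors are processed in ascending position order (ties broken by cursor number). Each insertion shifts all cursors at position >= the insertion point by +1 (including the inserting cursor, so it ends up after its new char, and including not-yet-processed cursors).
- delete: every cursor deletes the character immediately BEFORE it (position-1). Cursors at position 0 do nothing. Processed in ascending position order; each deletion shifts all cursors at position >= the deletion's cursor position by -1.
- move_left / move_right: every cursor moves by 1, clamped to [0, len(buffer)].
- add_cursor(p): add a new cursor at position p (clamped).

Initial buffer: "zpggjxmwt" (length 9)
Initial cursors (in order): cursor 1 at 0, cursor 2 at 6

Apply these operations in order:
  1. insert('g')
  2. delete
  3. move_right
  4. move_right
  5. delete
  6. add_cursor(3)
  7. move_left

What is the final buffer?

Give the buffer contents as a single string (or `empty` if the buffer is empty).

After op 1 (insert('g')): buffer="gzpggjxgmwt" (len 11), cursors c1@1 c2@8, authorship 1......2...
After op 2 (delete): buffer="zpggjxmwt" (len 9), cursors c1@0 c2@6, authorship .........
After op 3 (move_right): buffer="zpggjxmwt" (len 9), cursors c1@1 c2@7, authorship .........
After op 4 (move_right): buffer="zpggjxmwt" (len 9), cursors c1@2 c2@8, authorship .........
After op 5 (delete): buffer="zggjxmt" (len 7), cursors c1@1 c2@6, authorship .......
After op 6 (add_cursor(3)): buffer="zggjxmt" (len 7), cursors c1@1 c3@3 c2@6, authorship .......
After op 7 (move_left): buffer="zggjxmt" (len 7), cursors c1@0 c3@2 c2@5, authorship .......

Answer: zggjxmt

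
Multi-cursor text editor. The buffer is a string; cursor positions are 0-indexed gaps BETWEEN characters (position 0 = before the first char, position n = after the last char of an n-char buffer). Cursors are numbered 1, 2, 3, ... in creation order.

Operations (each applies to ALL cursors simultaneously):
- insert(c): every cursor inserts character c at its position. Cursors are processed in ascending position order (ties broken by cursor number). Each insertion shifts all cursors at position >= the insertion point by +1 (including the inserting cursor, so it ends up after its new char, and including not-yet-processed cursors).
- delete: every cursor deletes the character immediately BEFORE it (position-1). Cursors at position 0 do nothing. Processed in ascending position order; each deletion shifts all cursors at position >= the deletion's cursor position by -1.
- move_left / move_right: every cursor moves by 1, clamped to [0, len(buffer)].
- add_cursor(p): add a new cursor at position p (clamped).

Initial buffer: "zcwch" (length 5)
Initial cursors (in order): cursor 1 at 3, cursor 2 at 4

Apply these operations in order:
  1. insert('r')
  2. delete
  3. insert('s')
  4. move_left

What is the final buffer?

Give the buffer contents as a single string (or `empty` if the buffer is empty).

After op 1 (insert('r')): buffer="zcwrcrh" (len 7), cursors c1@4 c2@6, authorship ...1.2.
After op 2 (delete): buffer="zcwch" (len 5), cursors c1@3 c2@4, authorship .....
After op 3 (insert('s')): buffer="zcwscsh" (len 7), cursors c1@4 c2@6, authorship ...1.2.
After op 4 (move_left): buffer="zcwscsh" (len 7), cursors c1@3 c2@5, authorship ...1.2.

Answer: zcwscsh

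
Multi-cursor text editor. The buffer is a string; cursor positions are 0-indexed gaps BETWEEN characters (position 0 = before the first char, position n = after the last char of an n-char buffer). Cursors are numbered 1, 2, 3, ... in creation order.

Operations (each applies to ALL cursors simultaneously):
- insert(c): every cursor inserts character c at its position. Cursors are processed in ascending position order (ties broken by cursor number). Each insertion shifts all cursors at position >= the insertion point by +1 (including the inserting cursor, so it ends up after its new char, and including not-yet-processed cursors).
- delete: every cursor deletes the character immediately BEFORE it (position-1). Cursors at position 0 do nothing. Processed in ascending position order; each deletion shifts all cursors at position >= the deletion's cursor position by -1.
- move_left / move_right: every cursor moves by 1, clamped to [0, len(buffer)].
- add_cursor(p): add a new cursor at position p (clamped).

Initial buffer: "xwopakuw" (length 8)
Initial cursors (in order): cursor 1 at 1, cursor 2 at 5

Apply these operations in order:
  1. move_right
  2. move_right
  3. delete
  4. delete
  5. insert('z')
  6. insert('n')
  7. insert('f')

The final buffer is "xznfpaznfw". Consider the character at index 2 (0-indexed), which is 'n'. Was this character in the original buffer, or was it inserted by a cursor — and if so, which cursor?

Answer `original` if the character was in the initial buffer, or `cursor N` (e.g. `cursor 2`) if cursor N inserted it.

After op 1 (move_right): buffer="xwopakuw" (len 8), cursors c1@2 c2@6, authorship ........
After op 2 (move_right): buffer="xwopakuw" (len 8), cursors c1@3 c2@7, authorship ........
After op 3 (delete): buffer="xwpakw" (len 6), cursors c1@2 c2@5, authorship ......
After op 4 (delete): buffer="xpaw" (len 4), cursors c1@1 c2@3, authorship ....
After op 5 (insert('z')): buffer="xzpazw" (len 6), cursors c1@2 c2@5, authorship .1..2.
After op 6 (insert('n')): buffer="xznpaznw" (len 8), cursors c1@3 c2@7, authorship .11..22.
After op 7 (insert('f')): buffer="xznfpaznfw" (len 10), cursors c1@4 c2@9, authorship .111..222.
Authorship (.=original, N=cursor N): . 1 1 1 . . 2 2 2 .
Index 2: author = 1

Answer: cursor 1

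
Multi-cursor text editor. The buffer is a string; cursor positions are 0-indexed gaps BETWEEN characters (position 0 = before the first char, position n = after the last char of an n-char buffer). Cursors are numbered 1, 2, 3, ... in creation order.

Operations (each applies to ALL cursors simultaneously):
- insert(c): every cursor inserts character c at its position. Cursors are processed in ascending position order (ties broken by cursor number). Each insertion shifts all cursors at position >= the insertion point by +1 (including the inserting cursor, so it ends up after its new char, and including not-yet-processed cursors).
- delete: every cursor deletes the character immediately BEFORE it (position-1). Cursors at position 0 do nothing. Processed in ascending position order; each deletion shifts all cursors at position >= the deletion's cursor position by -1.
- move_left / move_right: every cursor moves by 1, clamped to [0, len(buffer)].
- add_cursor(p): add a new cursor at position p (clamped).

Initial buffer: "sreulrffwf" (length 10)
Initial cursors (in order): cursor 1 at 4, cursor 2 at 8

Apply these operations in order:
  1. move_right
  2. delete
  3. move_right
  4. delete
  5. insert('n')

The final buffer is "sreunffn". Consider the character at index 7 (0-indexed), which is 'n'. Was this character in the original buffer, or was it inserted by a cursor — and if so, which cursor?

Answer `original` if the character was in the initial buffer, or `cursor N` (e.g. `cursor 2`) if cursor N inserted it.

Answer: cursor 2

Derivation:
After op 1 (move_right): buffer="sreulrffwf" (len 10), cursors c1@5 c2@9, authorship ..........
After op 2 (delete): buffer="sreurfff" (len 8), cursors c1@4 c2@7, authorship ........
After op 3 (move_right): buffer="sreurfff" (len 8), cursors c1@5 c2@8, authorship ........
After op 4 (delete): buffer="sreuff" (len 6), cursors c1@4 c2@6, authorship ......
After op 5 (insert('n')): buffer="sreunffn" (len 8), cursors c1@5 c2@8, authorship ....1..2
Authorship (.=original, N=cursor N): . . . . 1 . . 2
Index 7: author = 2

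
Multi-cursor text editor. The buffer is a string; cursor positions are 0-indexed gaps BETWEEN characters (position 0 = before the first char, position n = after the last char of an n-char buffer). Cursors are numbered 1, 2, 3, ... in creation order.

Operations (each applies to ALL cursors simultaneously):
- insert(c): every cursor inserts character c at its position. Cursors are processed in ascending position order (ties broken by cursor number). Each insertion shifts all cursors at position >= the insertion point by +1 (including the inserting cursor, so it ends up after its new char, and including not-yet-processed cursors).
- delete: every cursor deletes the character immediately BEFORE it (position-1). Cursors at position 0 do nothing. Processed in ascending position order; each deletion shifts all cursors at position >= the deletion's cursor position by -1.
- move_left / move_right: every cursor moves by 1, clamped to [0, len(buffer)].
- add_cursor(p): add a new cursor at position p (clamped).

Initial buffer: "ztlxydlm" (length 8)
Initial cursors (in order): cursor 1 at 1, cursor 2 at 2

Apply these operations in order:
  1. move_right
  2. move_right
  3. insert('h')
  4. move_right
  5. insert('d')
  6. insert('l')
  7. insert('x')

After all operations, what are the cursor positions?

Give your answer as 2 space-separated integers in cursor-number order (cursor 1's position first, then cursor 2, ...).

Answer: 8 13

Derivation:
After op 1 (move_right): buffer="ztlxydlm" (len 8), cursors c1@2 c2@3, authorship ........
After op 2 (move_right): buffer="ztlxydlm" (len 8), cursors c1@3 c2@4, authorship ........
After op 3 (insert('h')): buffer="ztlhxhydlm" (len 10), cursors c1@4 c2@6, authorship ...1.2....
After op 4 (move_right): buffer="ztlhxhydlm" (len 10), cursors c1@5 c2@7, authorship ...1.2....
After op 5 (insert('d')): buffer="ztlhxdhyddlm" (len 12), cursors c1@6 c2@9, authorship ...1.12.2...
After op 6 (insert('l')): buffer="ztlhxdlhydldlm" (len 14), cursors c1@7 c2@11, authorship ...1.112.22...
After op 7 (insert('x')): buffer="ztlhxdlxhydlxdlm" (len 16), cursors c1@8 c2@13, authorship ...1.1112.222...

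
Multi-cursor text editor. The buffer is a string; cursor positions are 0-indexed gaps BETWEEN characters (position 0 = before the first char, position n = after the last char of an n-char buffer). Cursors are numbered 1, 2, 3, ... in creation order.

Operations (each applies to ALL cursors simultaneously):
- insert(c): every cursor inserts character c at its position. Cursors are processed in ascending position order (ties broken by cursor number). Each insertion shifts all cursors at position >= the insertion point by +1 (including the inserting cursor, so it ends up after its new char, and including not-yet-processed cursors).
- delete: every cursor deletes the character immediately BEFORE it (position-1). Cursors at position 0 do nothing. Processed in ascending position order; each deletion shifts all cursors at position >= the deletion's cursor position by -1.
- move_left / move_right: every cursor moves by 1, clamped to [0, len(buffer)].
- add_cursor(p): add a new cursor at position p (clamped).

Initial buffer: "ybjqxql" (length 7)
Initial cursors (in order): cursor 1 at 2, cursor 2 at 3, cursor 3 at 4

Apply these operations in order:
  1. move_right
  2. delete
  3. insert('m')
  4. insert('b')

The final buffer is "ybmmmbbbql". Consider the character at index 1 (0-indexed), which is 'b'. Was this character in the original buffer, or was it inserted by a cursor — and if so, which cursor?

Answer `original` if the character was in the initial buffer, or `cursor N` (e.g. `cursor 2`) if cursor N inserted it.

After op 1 (move_right): buffer="ybjqxql" (len 7), cursors c1@3 c2@4 c3@5, authorship .......
After op 2 (delete): buffer="ybql" (len 4), cursors c1@2 c2@2 c3@2, authorship ....
After op 3 (insert('m')): buffer="ybmmmql" (len 7), cursors c1@5 c2@5 c3@5, authorship ..123..
After op 4 (insert('b')): buffer="ybmmmbbbql" (len 10), cursors c1@8 c2@8 c3@8, authorship ..123123..
Authorship (.=original, N=cursor N): . . 1 2 3 1 2 3 . .
Index 1: author = original

Answer: original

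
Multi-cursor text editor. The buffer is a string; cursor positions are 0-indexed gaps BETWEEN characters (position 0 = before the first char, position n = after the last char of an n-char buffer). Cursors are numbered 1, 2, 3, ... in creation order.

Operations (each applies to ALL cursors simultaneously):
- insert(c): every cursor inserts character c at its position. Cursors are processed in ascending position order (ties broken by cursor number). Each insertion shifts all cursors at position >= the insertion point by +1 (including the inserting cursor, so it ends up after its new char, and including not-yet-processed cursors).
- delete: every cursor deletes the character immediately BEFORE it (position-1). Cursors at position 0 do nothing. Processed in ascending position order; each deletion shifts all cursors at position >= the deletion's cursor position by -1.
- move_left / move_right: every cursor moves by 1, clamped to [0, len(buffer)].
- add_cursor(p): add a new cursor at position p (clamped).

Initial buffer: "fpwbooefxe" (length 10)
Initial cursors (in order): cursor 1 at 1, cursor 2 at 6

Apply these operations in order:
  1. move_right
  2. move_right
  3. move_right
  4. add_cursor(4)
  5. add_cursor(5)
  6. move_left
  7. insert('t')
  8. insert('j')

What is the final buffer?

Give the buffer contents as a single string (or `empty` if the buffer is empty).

After op 1 (move_right): buffer="fpwbooefxe" (len 10), cursors c1@2 c2@7, authorship ..........
After op 2 (move_right): buffer="fpwbooefxe" (len 10), cursors c1@3 c2@8, authorship ..........
After op 3 (move_right): buffer="fpwbooefxe" (len 10), cursors c1@4 c2@9, authorship ..........
After op 4 (add_cursor(4)): buffer="fpwbooefxe" (len 10), cursors c1@4 c3@4 c2@9, authorship ..........
After op 5 (add_cursor(5)): buffer="fpwbooefxe" (len 10), cursors c1@4 c3@4 c4@5 c2@9, authorship ..........
After op 6 (move_left): buffer="fpwbooefxe" (len 10), cursors c1@3 c3@3 c4@4 c2@8, authorship ..........
After op 7 (insert('t')): buffer="fpwttbtooeftxe" (len 14), cursors c1@5 c3@5 c4@7 c2@12, authorship ...13.4....2..
After op 8 (insert('j')): buffer="fpwttjjbtjooeftjxe" (len 18), cursors c1@7 c3@7 c4@10 c2@16, authorship ...1313.44....22..

Answer: fpwttjjbtjooeftjxe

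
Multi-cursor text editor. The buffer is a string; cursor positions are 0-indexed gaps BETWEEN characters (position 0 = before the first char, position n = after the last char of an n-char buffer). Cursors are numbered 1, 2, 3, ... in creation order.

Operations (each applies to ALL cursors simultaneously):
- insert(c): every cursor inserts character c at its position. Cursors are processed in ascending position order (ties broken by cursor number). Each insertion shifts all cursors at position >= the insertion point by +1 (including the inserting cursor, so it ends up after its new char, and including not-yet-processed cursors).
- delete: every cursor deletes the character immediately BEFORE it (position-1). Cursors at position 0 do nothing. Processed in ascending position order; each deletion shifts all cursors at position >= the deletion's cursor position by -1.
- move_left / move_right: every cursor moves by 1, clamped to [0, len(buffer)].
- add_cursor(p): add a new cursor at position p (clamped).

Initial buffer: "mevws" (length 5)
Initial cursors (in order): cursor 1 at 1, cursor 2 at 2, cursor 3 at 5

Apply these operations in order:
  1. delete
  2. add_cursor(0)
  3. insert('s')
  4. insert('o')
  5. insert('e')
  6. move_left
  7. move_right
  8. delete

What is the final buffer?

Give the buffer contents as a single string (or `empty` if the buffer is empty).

Answer: sssooovwso

Derivation:
After op 1 (delete): buffer="vw" (len 2), cursors c1@0 c2@0 c3@2, authorship ..
After op 2 (add_cursor(0)): buffer="vw" (len 2), cursors c1@0 c2@0 c4@0 c3@2, authorship ..
After op 3 (insert('s')): buffer="sssvws" (len 6), cursors c1@3 c2@3 c4@3 c3@6, authorship 124..3
After op 4 (insert('o')): buffer="sssooovwso" (len 10), cursors c1@6 c2@6 c4@6 c3@10, authorship 124124..33
After op 5 (insert('e')): buffer="sssoooeeevwsoe" (len 14), cursors c1@9 c2@9 c4@9 c3@14, authorship 124124124..333
After op 6 (move_left): buffer="sssoooeeevwsoe" (len 14), cursors c1@8 c2@8 c4@8 c3@13, authorship 124124124..333
After op 7 (move_right): buffer="sssoooeeevwsoe" (len 14), cursors c1@9 c2@9 c4@9 c3@14, authorship 124124124..333
After op 8 (delete): buffer="sssooovwso" (len 10), cursors c1@6 c2@6 c4@6 c3@10, authorship 124124..33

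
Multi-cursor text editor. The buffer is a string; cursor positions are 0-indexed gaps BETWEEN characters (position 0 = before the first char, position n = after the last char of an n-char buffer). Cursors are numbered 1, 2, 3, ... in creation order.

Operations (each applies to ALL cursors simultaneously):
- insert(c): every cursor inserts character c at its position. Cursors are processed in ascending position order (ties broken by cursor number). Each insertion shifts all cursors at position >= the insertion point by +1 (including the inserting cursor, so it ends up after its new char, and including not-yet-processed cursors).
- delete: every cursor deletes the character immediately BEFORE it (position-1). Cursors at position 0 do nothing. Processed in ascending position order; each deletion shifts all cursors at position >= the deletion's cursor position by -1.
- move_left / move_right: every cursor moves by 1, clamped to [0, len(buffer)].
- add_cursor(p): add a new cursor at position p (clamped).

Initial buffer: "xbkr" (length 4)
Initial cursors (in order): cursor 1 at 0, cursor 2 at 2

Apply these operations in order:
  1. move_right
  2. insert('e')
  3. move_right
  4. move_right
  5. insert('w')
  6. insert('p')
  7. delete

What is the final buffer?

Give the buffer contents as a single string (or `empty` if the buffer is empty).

After op 1 (move_right): buffer="xbkr" (len 4), cursors c1@1 c2@3, authorship ....
After op 2 (insert('e')): buffer="xebker" (len 6), cursors c1@2 c2@5, authorship .1..2.
After op 3 (move_right): buffer="xebker" (len 6), cursors c1@3 c2@6, authorship .1..2.
After op 4 (move_right): buffer="xebker" (len 6), cursors c1@4 c2@6, authorship .1..2.
After op 5 (insert('w')): buffer="xebkwerw" (len 8), cursors c1@5 c2@8, authorship .1..12.2
After op 6 (insert('p')): buffer="xebkwperwp" (len 10), cursors c1@6 c2@10, authorship .1..112.22
After op 7 (delete): buffer="xebkwerw" (len 8), cursors c1@5 c2@8, authorship .1..12.2

Answer: xebkwerw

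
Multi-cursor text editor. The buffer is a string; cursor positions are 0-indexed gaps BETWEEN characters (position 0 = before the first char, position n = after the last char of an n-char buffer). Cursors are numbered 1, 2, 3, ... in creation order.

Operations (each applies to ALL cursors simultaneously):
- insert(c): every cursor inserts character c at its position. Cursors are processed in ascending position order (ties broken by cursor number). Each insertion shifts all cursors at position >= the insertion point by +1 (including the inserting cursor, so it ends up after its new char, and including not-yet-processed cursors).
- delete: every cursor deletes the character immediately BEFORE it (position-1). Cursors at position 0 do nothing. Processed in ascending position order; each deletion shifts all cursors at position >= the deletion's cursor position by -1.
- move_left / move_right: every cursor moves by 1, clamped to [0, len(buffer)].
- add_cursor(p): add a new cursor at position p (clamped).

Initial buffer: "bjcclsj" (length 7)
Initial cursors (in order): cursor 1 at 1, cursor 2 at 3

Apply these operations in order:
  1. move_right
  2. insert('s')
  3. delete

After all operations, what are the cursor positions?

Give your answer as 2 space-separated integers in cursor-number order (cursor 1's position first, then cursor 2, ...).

Answer: 2 4

Derivation:
After op 1 (move_right): buffer="bjcclsj" (len 7), cursors c1@2 c2@4, authorship .......
After op 2 (insert('s')): buffer="bjsccslsj" (len 9), cursors c1@3 c2@6, authorship ..1..2...
After op 3 (delete): buffer="bjcclsj" (len 7), cursors c1@2 c2@4, authorship .......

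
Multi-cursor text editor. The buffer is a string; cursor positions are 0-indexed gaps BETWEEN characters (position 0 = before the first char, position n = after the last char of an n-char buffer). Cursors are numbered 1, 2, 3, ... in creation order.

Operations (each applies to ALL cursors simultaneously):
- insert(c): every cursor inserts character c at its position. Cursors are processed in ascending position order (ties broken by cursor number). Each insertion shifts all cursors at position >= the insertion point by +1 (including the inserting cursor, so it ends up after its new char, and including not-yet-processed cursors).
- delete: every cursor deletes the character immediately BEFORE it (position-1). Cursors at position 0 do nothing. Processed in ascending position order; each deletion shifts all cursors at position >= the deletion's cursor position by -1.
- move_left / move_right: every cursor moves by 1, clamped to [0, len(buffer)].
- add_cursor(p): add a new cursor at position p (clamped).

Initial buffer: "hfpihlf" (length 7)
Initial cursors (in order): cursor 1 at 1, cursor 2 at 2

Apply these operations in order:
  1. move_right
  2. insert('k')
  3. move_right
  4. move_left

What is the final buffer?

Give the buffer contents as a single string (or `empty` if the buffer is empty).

Answer: hfkpkihlf

Derivation:
After op 1 (move_right): buffer="hfpihlf" (len 7), cursors c1@2 c2@3, authorship .......
After op 2 (insert('k')): buffer="hfkpkihlf" (len 9), cursors c1@3 c2@5, authorship ..1.2....
After op 3 (move_right): buffer="hfkpkihlf" (len 9), cursors c1@4 c2@6, authorship ..1.2....
After op 4 (move_left): buffer="hfkpkihlf" (len 9), cursors c1@3 c2@5, authorship ..1.2....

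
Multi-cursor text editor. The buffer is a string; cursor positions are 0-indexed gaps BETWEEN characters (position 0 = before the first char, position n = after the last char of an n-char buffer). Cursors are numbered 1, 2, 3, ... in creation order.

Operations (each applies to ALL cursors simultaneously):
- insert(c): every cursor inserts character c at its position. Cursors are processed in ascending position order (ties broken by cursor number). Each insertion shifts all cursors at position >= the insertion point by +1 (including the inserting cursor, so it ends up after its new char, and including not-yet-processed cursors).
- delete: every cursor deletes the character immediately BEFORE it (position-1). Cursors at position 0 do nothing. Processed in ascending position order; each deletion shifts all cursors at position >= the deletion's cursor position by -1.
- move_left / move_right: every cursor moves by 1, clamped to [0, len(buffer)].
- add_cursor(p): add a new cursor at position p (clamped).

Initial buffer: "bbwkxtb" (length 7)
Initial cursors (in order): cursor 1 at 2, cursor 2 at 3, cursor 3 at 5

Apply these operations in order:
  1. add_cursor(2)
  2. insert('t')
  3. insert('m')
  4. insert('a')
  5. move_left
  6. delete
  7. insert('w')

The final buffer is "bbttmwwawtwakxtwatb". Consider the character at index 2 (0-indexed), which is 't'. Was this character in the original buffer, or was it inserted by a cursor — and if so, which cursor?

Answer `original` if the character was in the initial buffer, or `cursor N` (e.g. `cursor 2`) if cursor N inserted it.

After op 1 (add_cursor(2)): buffer="bbwkxtb" (len 7), cursors c1@2 c4@2 c2@3 c3@5, authorship .......
After op 2 (insert('t')): buffer="bbttwtkxttb" (len 11), cursors c1@4 c4@4 c2@6 c3@9, authorship ..14.2..3..
After op 3 (insert('m')): buffer="bbttmmwtmkxtmtb" (len 15), cursors c1@6 c4@6 c2@9 c3@13, authorship ..1414.22..33..
After op 4 (insert('a')): buffer="bbttmmaawtmakxtmatb" (len 19), cursors c1@8 c4@8 c2@12 c3@17, authorship ..141414.222..333..
After op 5 (move_left): buffer="bbttmmaawtmakxtmatb" (len 19), cursors c1@7 c4@7 c2@11 c3@16, authorship ..141414.222..333..
After op 6 (delete): buffer="bbttmawtakxtatb" (len 15), cursors c1@5 c4@5 c2@8 c3@12, authorship ..1414.22..33..
After op 7 (insert('w')): buffer="bbttmwwawtwakxtwatb" (len 19), cursors c1@7 c4@7 c2@11 c3@16, authorship ..141144.222..333..
Authorship (.=original, N=cursor N): . . 1 4 1 1 4 4 . 2 2 2 . . 3 3 3 . .
Index 2: author = 1

Answer: cursor 1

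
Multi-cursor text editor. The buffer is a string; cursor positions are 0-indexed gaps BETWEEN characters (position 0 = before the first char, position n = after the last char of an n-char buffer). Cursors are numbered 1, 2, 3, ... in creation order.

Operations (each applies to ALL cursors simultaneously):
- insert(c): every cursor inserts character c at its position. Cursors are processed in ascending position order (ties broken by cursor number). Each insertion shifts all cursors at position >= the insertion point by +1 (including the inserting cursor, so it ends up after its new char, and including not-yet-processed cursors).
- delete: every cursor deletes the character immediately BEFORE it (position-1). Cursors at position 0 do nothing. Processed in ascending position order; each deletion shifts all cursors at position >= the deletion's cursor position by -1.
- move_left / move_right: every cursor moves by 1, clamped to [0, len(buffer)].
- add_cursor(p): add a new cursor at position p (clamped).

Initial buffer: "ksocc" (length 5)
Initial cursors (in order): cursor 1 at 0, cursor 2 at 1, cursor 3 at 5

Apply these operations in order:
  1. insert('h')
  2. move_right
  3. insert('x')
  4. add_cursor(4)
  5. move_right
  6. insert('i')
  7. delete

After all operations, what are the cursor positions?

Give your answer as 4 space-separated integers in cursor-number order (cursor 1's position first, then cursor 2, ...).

After op 1 (insert('h')): buffer="hkhsocch" (len 8), cursors c1@1 c2@3 c3@8, authorship 1.2....3
After op 2 (move_right): buffer="hkhsocch" (len 8), cursors c1@2 c2@4 c3@8, authorship 1.2....3
After op 3 (insert('x')): buffer="hkxhsxocchx" (len 11), cursors c1@3 c2@6 c3@11, authorship 1.12.2...33
After op 4 (add_cursor(4)): buffer="hkxhsxocchx" (len 11), cursors c1@3 c4@4 c2@6 c3@11, authorship 1.12.2...33
After op 5 (move_right): buffer="hkxhsxocchx" (len 11), cursors c1@4 c4@5 c2@7 c3@11, authorship 1.12.2...33
After op 6 (insert('i')): buffer="hkxhisixoicchxi" (len 15), cursors c1@5 c4@7 c2@10 c3@15, authorship 1.121.42.2..333
After op 7 (delete): buffer="hkxhsxocchx" (len 11), cursors c1@4 c4@5 c2@7 c3@11, authorship 1.12.2...33

Answer: 4 7 11 5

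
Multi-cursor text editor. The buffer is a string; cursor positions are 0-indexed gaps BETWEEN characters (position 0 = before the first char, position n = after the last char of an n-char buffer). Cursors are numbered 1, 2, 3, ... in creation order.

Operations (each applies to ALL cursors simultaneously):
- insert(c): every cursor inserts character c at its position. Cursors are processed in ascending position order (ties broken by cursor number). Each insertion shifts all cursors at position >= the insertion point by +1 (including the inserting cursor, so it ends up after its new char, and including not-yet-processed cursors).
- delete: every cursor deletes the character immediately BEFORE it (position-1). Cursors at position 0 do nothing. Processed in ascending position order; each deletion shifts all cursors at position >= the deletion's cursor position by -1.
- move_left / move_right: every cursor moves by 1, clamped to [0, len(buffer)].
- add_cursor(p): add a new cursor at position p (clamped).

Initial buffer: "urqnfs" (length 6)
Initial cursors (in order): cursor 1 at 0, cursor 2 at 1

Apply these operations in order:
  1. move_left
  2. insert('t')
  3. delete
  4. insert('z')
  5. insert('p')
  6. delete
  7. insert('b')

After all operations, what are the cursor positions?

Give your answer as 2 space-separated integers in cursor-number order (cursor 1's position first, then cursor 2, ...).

After op 1 (move_left): buffer="urqnfs" (len 6), cursors c1@0 c2@0, authorship ......
After op 2 (insert('t')): buffer="tturqnfs" (len 8), cursors c1@2 c2@2, authorship 12......
After op 3 (delete): buffer="urqnfs" (len 6), cursors c1@0 c2@0, authorship ......
After op 4 (insert('z')): buffer="zzurqnfs" (len 8), cursors c1@2 c2@2, authorship 12......
After op 5 (insert('p')): buffer="zzppurqnfs" (len 10), cursors c1@4 c2@4, authorship 1212......
After op 6 (delete): buffer="zzurqnfs" (len 8), cursors c1@2 c2@2, authorship 12......
After op 7 (insert('b')): buffer="zzbburqnfs" (len 10), cursors c1@4 c2@4, authorship 1212......

Answer: 4 4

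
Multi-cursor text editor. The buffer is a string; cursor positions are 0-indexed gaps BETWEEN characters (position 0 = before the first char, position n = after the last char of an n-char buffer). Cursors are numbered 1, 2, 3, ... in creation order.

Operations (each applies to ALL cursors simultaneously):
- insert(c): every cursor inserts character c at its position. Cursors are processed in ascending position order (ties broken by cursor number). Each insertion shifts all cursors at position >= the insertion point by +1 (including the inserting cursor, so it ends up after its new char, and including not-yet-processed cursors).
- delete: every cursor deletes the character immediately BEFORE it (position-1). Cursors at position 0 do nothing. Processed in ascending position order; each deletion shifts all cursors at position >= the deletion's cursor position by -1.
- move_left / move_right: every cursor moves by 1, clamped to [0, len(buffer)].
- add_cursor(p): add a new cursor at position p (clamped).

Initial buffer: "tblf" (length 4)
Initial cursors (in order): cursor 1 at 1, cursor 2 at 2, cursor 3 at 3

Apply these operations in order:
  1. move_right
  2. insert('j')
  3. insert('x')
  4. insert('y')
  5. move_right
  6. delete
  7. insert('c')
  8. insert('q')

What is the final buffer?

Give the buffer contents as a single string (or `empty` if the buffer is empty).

Answer: tbjxycqjxycqjxcq

Derivation:
After op 1 (move_right): buffer="tblf" (len 4), cursors c1@2 c2@3 c3@4, authorship ....
After op 2 (insert('j')): buffer="tbjljfj" (len 7), cursors c1@3 c2@5 c3@7, authorship ..1.2.3
After op 3 (insert('x')): buffer="tbjxljxfjx" (len 10), cursors c1@4 c2@7 c3@10, authorship ..11.22.33
After op 4 (insert('y')): buffer="tbjxyljxyfjxy" (len 13), cursors c1@5 c2@9 c3@13, authorship ..111.222.333
After op 5 (move_right): buffer="tbjxyljxyfjxy" (len 13), cursors c1@6 c2@10 c3@13, authorship ..111.222.333
After op 6 (delete): buffer="tbjxyjxyjx" (len 10), cursors c1@5 c2@8 c3@10, authorship ..11122233
After op 7 (insert('c')): buffer="tbjxycjxycjxc" (len 13), cursors c1@6 c2@10 c3@13, authorship ..11112222333
After op 8 (insert('q')): buffer="tbjxycqjxycqjxcq" (len 16), cursors c1@7 c2@12 c3@16, authorship ..11111222223333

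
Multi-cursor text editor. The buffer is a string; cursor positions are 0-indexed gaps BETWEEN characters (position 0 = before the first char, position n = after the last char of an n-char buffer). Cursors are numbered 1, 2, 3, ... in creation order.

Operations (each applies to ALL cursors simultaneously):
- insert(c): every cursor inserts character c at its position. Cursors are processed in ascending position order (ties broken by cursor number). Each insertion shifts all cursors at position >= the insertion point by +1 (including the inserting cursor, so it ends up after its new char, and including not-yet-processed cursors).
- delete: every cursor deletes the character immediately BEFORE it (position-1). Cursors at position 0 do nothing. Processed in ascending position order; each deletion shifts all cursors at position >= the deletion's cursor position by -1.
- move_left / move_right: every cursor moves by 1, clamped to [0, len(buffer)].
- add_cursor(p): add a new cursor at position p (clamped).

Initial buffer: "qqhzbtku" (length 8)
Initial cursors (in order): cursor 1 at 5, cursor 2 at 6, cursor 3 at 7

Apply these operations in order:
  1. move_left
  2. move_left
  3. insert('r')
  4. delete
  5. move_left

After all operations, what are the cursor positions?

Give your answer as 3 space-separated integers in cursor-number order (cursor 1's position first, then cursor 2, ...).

Answer: 2 3 4

Derivation:
After op 1 (move_left): buffer="qqhzbtku" (len 8), cursors c1@4 c2@5 c3@6, authorship ........
After op 2 (move_left): buffer="qqhzbtku" (len 8), cursors c1@3 c2@4 c3@5, authorship ........
After op 3 (insert('r')): buffer="qqhrzrbrtku" (len 11), cursors c1@4 c2@6 c3@8, authorship ...1.2.3...
After op 4 (delete): buffer="qqhzbtku" (len 8), cursors c1@3 c2@4 c3@5, authorship ........
After op 5 (move_left): buffer="qqhzbtku" (len 8), cursors c1@2 c2@3 c3@4, authorship ........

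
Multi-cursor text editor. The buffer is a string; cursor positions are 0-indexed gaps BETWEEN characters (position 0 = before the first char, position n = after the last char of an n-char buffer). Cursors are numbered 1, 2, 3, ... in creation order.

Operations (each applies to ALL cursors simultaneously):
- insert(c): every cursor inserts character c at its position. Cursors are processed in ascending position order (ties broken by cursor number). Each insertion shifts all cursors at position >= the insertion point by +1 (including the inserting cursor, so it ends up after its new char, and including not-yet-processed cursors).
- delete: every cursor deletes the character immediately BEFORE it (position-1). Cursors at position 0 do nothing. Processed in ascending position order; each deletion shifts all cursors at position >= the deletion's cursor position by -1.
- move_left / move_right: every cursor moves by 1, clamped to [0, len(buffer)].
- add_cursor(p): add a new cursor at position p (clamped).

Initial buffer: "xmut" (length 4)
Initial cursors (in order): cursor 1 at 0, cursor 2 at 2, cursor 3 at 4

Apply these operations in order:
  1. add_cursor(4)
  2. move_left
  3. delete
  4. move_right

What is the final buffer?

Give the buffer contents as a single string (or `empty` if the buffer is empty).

Answer: t

Derivation:
After op 1 (add_cursor(4)): buffer="xmut" (len 4), cursors c1@0 c2@2 c3@4 c4@4, authorship ....
After op 2 (move_left): buffer="xmut" (len 4), cursors c1@0 c2@1 c3@3 c4@3, authorship ....
After op 3 (delete): buffer="t" (len 1), cursors c1@0 c2@0 c3@0 c4@0, authorship .
After op 4 (move_right): buffer="t" (len 1), cursors c1@1 c2@1 c3@1 c4@1, authorship .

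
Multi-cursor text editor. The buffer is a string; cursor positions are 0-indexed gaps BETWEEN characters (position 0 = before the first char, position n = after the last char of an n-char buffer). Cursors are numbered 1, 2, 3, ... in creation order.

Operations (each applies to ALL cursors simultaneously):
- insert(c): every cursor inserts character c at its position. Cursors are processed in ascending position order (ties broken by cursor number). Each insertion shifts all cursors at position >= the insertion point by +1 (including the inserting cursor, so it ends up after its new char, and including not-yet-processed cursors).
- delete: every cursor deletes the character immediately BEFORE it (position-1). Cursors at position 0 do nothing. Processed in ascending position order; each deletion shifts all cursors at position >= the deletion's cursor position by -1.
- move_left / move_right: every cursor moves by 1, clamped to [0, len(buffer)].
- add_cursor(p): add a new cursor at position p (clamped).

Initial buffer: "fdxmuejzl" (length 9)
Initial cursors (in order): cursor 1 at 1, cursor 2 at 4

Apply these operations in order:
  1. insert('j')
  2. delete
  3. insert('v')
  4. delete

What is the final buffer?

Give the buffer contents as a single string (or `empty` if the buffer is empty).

Answer: fdxmuejzl

Derivation:
After op 1 (insert('j')): buffer="fjdxmjuejzl" (len 11), cursors c1@2 c2@6, authorship .1...2.....
After op 2 (delete): buffer="fdxmuejzl" (len 9), cursors c1@1 c2@4, authorship .........
After op 3 (insert('v')): buffer="fvdxmvuejzl" (len 11), cursors c1@2 c2@6, authorship .1...2.....
After op 4 (delete): buffer="fdxmuejzl" (len 9), cursors c1@1 c2@4, authorship .........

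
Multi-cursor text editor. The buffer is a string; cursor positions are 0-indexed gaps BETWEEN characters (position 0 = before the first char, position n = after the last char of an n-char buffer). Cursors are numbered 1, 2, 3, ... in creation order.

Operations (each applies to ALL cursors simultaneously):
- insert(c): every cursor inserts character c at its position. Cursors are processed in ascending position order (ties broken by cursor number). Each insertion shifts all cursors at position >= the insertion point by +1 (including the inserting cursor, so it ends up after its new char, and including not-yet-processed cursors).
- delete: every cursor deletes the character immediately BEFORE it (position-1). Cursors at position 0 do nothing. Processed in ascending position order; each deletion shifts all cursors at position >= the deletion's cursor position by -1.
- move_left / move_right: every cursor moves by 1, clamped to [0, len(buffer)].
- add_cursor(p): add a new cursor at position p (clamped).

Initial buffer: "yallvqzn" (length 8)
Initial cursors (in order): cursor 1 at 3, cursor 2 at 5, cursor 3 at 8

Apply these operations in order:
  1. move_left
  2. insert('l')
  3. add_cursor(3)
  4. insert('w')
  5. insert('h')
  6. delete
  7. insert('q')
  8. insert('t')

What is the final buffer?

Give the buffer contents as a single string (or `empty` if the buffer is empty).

After op 1 (move_left): buffer="yallvqzn" (len 8), cursors c1@2 c2@4 c3@7, authorship ........
After op 2 (insert('l')): buffer="yallllvqzln" (len 11), cursors c1@3 c2@6 c3@10, authorship ..1..2...3.
After op 3 (add_cursor(3)): buffer="yallllvqzln" (len 11), cursors c1@3 c4@3 c2@6 c3@10, authorship ..1..2...3.
After op 4 (insert('w')): buffer="yalwwlllwvqzlwn" (len 15), cursors c1@5 c4@5 c2@9 c3@14, authorship ..114..22...33.
After op 5 (insert('h')): buffer="yalwwhhlllwhvqzlwhn" (len 19), cursors c1@7 c4@7 c2@12 c3@18, authorship ..11414..222...333.
After op 6 (delete): buffer="yalwwlllwvqzlwn" (len 15), cursors c1@5 c4@5 c2@9 c3@14, authorship ..114..22...33.
After op 7 (insert('q')): buffer="yalwwqqlllwqvqzlwqn" (len 19), cursors c1@7 c4@7 c2@12 c3@18, authorship ..11414..222...333.
After op 8 (insert('t')): buffer="yalwwqqttlllwqtvqzlwqtn" (len 23), cursors c1@9 c4@9 c2@15 c3@22, authorship ..1141414..2222...3333.

Answer: yalwwqqttlllwqtvqzlwqtn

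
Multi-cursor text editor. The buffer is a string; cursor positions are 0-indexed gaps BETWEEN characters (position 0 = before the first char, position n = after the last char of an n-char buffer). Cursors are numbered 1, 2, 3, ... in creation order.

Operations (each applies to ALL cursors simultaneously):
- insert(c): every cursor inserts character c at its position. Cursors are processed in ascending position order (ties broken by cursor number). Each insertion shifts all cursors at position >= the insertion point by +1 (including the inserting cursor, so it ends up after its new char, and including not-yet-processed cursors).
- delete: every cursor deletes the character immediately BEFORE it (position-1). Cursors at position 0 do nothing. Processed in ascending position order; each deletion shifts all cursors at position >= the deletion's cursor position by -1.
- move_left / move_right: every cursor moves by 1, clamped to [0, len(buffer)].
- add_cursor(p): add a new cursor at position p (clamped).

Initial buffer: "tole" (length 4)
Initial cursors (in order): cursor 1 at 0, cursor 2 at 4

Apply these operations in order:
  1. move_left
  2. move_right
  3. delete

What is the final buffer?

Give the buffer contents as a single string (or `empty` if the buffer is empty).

After op 1 (move_left): buffer="tole" (len 4), cursors c1@0 c2@3, authorship ....
After op 2 (move_right): buffer="tole" (len 4), cursors c1@1 c2@4, authorship ....
After op 3 (delete): buffer="ol" (len 2), cursors c1@0 c2@2, authorship ..

Answer: ol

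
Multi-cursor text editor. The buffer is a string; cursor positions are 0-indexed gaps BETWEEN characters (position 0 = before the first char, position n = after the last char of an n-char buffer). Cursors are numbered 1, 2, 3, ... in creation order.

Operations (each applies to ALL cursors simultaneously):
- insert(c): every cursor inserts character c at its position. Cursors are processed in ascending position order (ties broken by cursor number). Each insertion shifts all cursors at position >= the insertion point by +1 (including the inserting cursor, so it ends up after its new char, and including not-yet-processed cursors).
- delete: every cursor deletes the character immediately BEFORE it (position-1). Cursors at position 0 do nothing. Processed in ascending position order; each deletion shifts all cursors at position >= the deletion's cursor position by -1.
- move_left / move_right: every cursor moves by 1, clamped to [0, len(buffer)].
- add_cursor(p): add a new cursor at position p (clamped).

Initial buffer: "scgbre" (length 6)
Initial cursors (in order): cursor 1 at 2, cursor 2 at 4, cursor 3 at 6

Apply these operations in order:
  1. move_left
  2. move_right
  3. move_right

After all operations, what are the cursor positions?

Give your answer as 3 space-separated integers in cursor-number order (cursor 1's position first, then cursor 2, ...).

After op 1 (move_left): buffer="scgbre" (len 6), cursors c1@1 c2@3 c3@5, authorship ......
After op 2 (move_right): buffer="scgbre" (len 6), cursors c1@2 c2@4 c3@6, authorship ......
After op 3 (move_right): buffer="scgbre" (len 6), cursors c1@3 c2@5 c3@6, authorship ......

Answer: 3 5 6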